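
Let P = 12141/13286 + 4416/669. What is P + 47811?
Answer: 141675643393/2962778 ≈ 47819.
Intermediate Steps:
P = 22264435/2962778 (P = 12141*(1/13286) + 4416*(1/669) = 12141/13286 + 1472/223 = 22264435/2962778 ≈ 7.5147)
P + 47811 = 22264435/2962778 + 47811 = 141675643393/2962778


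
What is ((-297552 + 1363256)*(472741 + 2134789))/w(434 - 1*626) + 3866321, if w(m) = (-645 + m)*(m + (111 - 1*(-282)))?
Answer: -2128396905043/168237 ≈ -1.2651e+7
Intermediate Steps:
w(m) = (-645 + m)*(393 + m) (w(m) = (-645 + m)*(m + (111 + 282)) = (-645 + m)*(m + 393) = (-645 + m)*(393 + m))
((-297552 + 1363256)*(472741 + 2134789))/w(434 - 1*626) + 3866321 = ((-297552 + 1363256)*(472741 + 2134789))/(-253485 + (434 - 1*626)² - 252*(434 - 1*626)) + 3866321 = (1065704*2607530)/(-253485 + (434 - 626)² - 252*(434 - 626)) + 3866321 = 2778855151120/(-253485 + (-192)² - 252*(-192)) + 3866321 = 2778855151120/(-253485 + 36864 + 48384) + 3866321 = 2778855151120/(-168237) + 3866321 = 2778855151120*(-1/168237) + 3866321 = -2778855151120/168237 + 3866321 = -2128396905043/168237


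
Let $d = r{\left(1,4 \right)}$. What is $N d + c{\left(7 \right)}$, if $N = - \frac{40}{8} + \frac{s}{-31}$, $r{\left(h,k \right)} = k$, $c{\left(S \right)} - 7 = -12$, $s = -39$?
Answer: $- \frac{619}{31} \approx -19.968$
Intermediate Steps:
$c{\left(S \right)} = -5$ ($c{\left(S \right)} = 7 - 12 = -5$)
$N = - \frac{116}{31}$ ($N = - \frac{40}{8} - \frac{39}{-31} = \left(-40\right) \frac{1}{8} - - \frac{39}{31} = -5 + \frac{39}{31} = - \frac{116}{31} \approx -3.7419$)
$d = 4$
$N d + c{\left(7 \right)} = \left(- \frac{116}{31}\right) 4 - 5 = - \frac{464}{31} - 5 = - \frac{619}{31}$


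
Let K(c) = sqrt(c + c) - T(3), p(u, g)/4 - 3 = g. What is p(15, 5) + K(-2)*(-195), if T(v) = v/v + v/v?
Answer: 422 - 390*I ≈ 422.0 - 390.0*I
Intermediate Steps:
T(v) = 2 (T(v) = 1 + 1 = 2)
p(u, g) = 12 + 4*g
K(c) = -2 + sqrt(2)*sqrt(c) (K(c) = sqrt(c + c) - 1*2 = sqrt(2*c) - 2 = sqrt(2)*sqrt(c) - 2 = -2 + sqrt(2)*sqrt(c))
p(15, 5) + K(-2)*(-195) = (12 + 4*5) + (-2 + sqrt(2)*sqrt(-2))*(-195) = (12 + 20) + (-2 + sqrt(2)*(I*sqrt(2)))*(-195) = 32 + (-2 + 2*I)*(-195) = 32 + (390 - 390*I) = 422 - 390*I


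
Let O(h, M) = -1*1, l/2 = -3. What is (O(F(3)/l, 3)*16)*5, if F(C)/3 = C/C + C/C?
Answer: -80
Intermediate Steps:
l = -6 (l = 2*(-3) = -6)
F(C) = 6 (F(C) = 3*(C/C + C/C) = 3*(1 + 1) = 3*2 = 6)
O(h, M) = -1
(O(F(3)/l, 3)*16)*5 = -1*16*5 = -16*5 = -80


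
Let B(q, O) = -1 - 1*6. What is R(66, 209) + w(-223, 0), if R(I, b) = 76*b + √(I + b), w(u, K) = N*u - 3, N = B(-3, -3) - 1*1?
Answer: 17665 + 5*√11 ≈ 17682.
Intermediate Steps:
B(q, O) = -7 (B(q, O) = -1 - 6 = -7)
N = -8 (N = -7 - 1*1 = -7 - 1 = -8)
w(u, K) = -3 - 8*u (w(u, K) = -8*u - 3 = -3 - 8*u)
R(I, b) = √(I + b) + 76*b
R(66, 209) + w(-223, 0) = (√(66 + 209) + 76*209) + (-3 - 8*(-223)) = (√275 + 15884) + (-3 + 1784) = (5*√11 + 15884) + 1781 = (15884 + 5*√11) + 1781 = 17665 + 5*√11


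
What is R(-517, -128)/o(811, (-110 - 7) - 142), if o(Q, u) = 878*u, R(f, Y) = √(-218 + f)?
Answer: -I*√15/32486 ≈ -0.00011922*I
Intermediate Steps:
R(-517, -128)/o(811, (-110 - 7) - 142) = √(-218 - 517)/((878*((-110 - 7) - 142))) = √(-735)/((878*(-117 - 142))) = (7*I*√15)/((878*(-259))) = (7*I*√15)/(-227402) = (7*I*√15)*(-1/227402) = -I*√15/32486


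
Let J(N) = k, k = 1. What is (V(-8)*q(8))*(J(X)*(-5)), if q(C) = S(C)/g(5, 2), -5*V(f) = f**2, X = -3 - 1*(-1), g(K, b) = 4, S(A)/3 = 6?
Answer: 288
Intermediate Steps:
S(A) = 18 (S(A) = 3*6 = 18)
X = -2 (X = -3 + 1 = -2)
J(N) = 1
V(f) = -f**2/5
q(C) = 9/2 (q(C) = 18/4 = 18*(1/4) = 9/2)
(V(-8)*q(8))*(J(X)*(-5)) = (-1/5*(-8)**2*(9/2))*(1*(-5)) = (-1/5*64*(9/2))*(-5) = -64/5*9/2*(-5) = -288/5*(-5) = 288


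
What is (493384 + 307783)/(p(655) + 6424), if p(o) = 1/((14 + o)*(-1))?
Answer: 535980723/4297655 ≈ 124.71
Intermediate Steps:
p(o) = 1/(-14 - o)
(493384 + 307783)/(p(655) + 6424) = (493384 + 307783)/(-1/(14 + 655) + 6424) = 801167/(-1/669 + 6424) = 801167/(4297655/669) = 801167*(669/4297655) = 535980723/4297655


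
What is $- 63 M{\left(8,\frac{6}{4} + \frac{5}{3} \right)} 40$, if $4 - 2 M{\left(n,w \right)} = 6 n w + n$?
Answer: $196560$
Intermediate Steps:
$M{\left(n,w \right)} = 2 - \frac{n}{2} - 3 n w$ ($M{\left(n,w \right)} = 2 - \frac{6 n w + n}{2} = 2 - \frac{n + 6 n w}{2} = 2 - \left(\frac{n}{2} + 3 n w\right) = 2 - \frac{n}{2} - 3 n w$)
$- 63 M{\left(8,\frac{6}{4} + \frac{5}{3} \right)} 40 = - 63 \left(2 - 4 - 24 \left(\frac{6}{4} + \frac{5}{3}\right)\right) 40 = - 63 \left(2 - 4 - 24 \left(6 \cdot \frac{1}{4} + 5 \cdot \frac{1}{3}\right)\right) 40 = - 63 \left(2 - 4 - 24 \left(\frac{3}{2} + \frac{5}{3}\right)\right) 40 = - 63 \left(2 - 4 - 24 \cdot \frac{19}{6}\right) 40 = - 63 \left(2 - 4 - 76\right) 40 = \left(-63\right) \left(-78\right) 40 = 4914 \cdot 40 = 196560$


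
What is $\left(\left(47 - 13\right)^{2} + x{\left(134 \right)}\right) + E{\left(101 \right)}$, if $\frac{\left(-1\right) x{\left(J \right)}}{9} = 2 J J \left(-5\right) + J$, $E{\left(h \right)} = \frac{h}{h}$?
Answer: $1615991$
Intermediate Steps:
$E{\left(h \right)} = 1$
$x{\left(J \right)} = - 9 J + 90 J^{2}$ ($x{\left(J \right)} = - 9 \left(2 J J \left(-5\right) + J\right) = - 9 \left(2 J^{2} \left(-5\right) + J\right) = - 9 \left(2 \left(- 5 J^{2}\right) + J\right) = - 9 \left(- 10 J^{2} + J\right) = - 9 \left(J - 10 J^{2}\right) = - 9 J + 90 J^{2}$)
$\left(\left(47 - 13\right)^{2} + x{\left(134 \right)}\right) + E{\left(101 \right)} = \left(\left(47 - 13\right)^{2} + 9 \cdot 134 \left(-1 + 10 \cdot 134\right)\right) + 1 = \left(34^{2} + 9 \cdot 134 \left(-1 + 1340\right)\right) + 1 = \left(1156 + 9 \cdot 134 \cdot 1339\right) + 1 = \left(1156 + 1614834\right) + 1 = 1615990 + 1 = 1615991$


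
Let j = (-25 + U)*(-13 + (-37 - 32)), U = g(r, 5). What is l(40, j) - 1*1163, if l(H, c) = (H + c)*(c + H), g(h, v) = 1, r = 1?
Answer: 4030901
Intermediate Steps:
U = 1
j = 1968 (j = (-25 + 1)*(-13 + (-37 - 32)) = -24*(-13 - 69) = -24*(-82) = 1968)
l(H, c) = (H + c)² (l(H, c) = (H + c)*(H + c) = (H + c)²)
l(40, j) - 1*1163 = (40 + 1968)² - 1*1163 = 2008² - 1163 = 4032064 - 1163 = 4030901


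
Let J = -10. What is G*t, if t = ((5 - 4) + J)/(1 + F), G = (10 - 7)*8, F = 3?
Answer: -54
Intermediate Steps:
G = 24 (G = 3*8 = 24)
t = -9/4 (t = ((5 - 4) - 10)/(1 + 3) = (1 - 10)/4 = -9*1/4 = -9/4 ≈ -2.2500)
G*t = 24*(-9/4) = -54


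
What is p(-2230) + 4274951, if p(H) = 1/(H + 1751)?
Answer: 2047701528/479 ≈ 4.2750e+6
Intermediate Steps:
p(H) = 1/(1751 + H)
p(-2230) + 4274951 = 1/(1751 - 2230) + 4274951 = 1/(-479) + 4274951 = -1/479 + 4274951 = 2047701528/479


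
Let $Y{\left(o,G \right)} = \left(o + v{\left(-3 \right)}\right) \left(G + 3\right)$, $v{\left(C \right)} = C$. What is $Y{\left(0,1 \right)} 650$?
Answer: $-7800$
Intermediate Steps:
$Y{\left(o,G \right)} = \left(-3 + o\right) \left(3 + G\right)$ ($Y{\left(o,G \right)} = \left(o - 3\right) \left(G + 3\right) = \left(-3 + o\right) \left(3 + G\right)$)
$Y{\left(0,1 \right)} 650 = \left(-9 - 3 + 3 \cdot 0 + 1 \cdot 0\right) 650 = \left(-9 - 3 + 0 + 0\right) 650 = \left(-12\right) 650 = -7800$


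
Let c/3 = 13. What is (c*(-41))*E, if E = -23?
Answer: 36777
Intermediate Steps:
c = 39 (c = 3*13 = 39)
(c*(-41))*E = (39*(-41))*(-23) = -1599*(-23) = 36777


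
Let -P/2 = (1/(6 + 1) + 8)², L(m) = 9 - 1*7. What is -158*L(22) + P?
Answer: -21982/49 ≈ -448.61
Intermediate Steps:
L(m) = 2 (L(m) = 9 - 7 = 2)
P = -6498/49 (P = -2*(1/(6 + 1) + 8)² = -2*(1/7 + 8)² = -2*(⅐ + 8)² = -2*(57/7)² = -2*3249/49 = -6498/49 ≈ -132.61)
-158*L(22) + P = -158*2 - 6498/49 = -316 - 6498/49 = -21982/49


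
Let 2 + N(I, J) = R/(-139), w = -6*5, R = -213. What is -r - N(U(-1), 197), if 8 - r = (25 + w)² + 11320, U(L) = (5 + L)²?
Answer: 1575908/139 ≈ 11337.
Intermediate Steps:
w = -30
N(I, J) = -65/139 (N(I, J) = -2 - 213/(-139) = -2 - 213*(-1/139) = -2 + 213/139 = -65/139)
r = -11337 (r = 8 - ((25 - 30)² + 11320) = 8 - ((-5)² + 11320) = 8 - (25 + 11320) = 8 - 1*11345 = 8 - 11345 = -11337)
-r - N(U(-1), 197) = -1*(-11337) - 1*(-65/139) = 11337 + 65/139 = 1575908/139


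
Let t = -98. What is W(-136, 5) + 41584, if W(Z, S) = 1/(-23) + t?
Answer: 954177/23 ≈ 41486.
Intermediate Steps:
W(Z, S) = -2255/23 (W(Z, S) = 1/(-23) - 98 = -1/23 - 98 = -2255/23)
W(-136, 5) + 41584 = -2255/23 + 41584 = 954177/23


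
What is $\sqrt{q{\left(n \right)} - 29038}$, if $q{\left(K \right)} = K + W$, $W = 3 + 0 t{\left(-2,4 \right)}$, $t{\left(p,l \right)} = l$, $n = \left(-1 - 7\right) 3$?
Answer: $i \sqrt{29059} \approx 170.47 i$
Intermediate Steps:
$n = -24$ ($n = \left(-8\right) 3 = -24$)
$W = 3$ ($W = 3 + 0 \cdot 4 = 3 + 0 = 3$)
$q{\left(K \right)} = 3 + K$ ($q{\left(K \right)} = K + 3 = 3 + K$)
$\sqrt{q{\left(n \right)} - 29038} = \sqrt{\left(3 - 24\right) - 29038} = \sqrt{-21 - 29038} = \sqrt{-29059} = i \sqrt{29059}$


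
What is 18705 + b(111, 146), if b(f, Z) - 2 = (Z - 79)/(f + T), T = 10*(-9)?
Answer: 392914/21 ≈ 18710.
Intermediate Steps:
T = -90
b(f, Z) = 2 + (-79 + Z)/(-90 + f) (b(f, Z) = 2 + (Z - 79)/(f - 90) = 2 + (-79 + Z)/(-90 + f))
18705 + b(111, 146) = 18705 + (-259 + 146 + 2*111)/(-90 + 111) = 18705 + (-259 + 146 + 222)/21 = 18705 + (1/21)*109 = 18705 + 109/21 = 392914/21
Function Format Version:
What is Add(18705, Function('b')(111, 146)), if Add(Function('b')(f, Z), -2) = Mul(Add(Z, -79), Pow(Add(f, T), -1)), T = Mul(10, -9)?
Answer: Rational(392914, 21) ≈ 18710.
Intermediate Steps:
T = -90
Function('b')(f, Z) = Add(2, Mul(Pow(Add(-90, f), -1), Add(-79, Z))) (Function('b')(f, Z) = Add(2, Mul(Add(Z, -79), Pow(Add(f, -90), -1))) = Add(2, Mul(Add(-79, Z), Pow(Add(-90, f), -1))) = Add(2, Mul(Pow(Add(-90, f), -1), Add(-79, Z))))
Add(18705, Function('b')(111, 146)) = Add(18705, Mul(Pow(Add(-90, 111), -1), Add(-259, 146, Mul(2, 111)))) = Add(18705, Mul(Pow(21, -1), Add(-259, 146, 222))) = Add(18705, Mul(Rational(1, 21), 109)) = Add(18705, Rational(109, 21)) = Rational(392914, 21)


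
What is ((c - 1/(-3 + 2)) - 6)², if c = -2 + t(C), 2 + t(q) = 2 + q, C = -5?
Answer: 144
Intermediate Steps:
t(q) = q (t(q) = -2 + (2 + q) = q)
c = -7 (c = -2 - 5 = -7)
((c - 1/(-3 + 2)) - 6)² = ((-7 - 1/(-3 + 2)) - 6)² = ((-7 - 1/(-1)) - 6)² = ((-7 - 1*(-1)) - 6)² = ((-7 + 1) - 6)² = (-6 - 6)² = (-12)² = 144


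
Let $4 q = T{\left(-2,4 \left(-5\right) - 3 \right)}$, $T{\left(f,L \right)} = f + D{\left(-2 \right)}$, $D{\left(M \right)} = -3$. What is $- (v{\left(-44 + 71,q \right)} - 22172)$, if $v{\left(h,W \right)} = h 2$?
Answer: $22118$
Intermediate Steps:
$T{\left(f,L \right)} = -3 + f$ ($T{\left(f,L \right)} = f - 3 = -3 + f$)
$q = - \frac{5}{4}$ ($q = \frac{-3 - 2}{4} = \frac{1}{4} \left(-5\right) = - \frac{5}{4} \approx -1.25$)
$v{\left(h,W \right)} = 2 h$
$- (v{\left(-44 + 71,q \right)} - 22172) = - (2 \left(-44 + 71\right) - 22172) = - (2 \cdot 27 - 22172) = - (54 - 22172) = \left(-1\right) \left(-22118\right) = 22118$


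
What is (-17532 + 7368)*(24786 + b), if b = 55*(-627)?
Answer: 98580636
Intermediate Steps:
b = -34485
(-17532 + 7368)*(24786 + b) = (-17532 + 7368)*(24786 - 34485) = -10164*(-9699) = 98580636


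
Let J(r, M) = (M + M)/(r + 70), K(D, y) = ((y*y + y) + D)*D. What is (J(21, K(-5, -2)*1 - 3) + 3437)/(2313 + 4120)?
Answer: 312791/585403 ≈ 0.53432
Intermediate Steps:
K(D, y) = D*(D + y + y²) (K(D, y) = ((y² + y) + D)*D = ((y + y²) + D)*D = (D + y + y²)*D = D*(D + y + y²))
J(r, M) = 2*M/(70 + r) (J(r, M) = (2*M)/(70 + r) = 2*M/(70 + r))
(J(21, K(-5, -2)*1 - 3) + 3437)/(2313 + 4120) = (2*(-5*(-5 - 2 + (-2)²)*1 - 3)/(70 + 21) + 3437)/(2313 + 4120) = (2*(-5*(-5 - 2 + 4)*1 - 3)/91 + 3437)/6433 = (2*(-5*(-3)*1 - 3)*(1/91) + 3437)*(1/6433) = (2*(15*1 - 3)*(1/91) + 3437)*(1/6433) = (2*(15 - 3)*(1/91) + 3437)*(1/6433) = (2*12*(1/91) + 3437)*(1/6433) = (24/91 + 3437)*(1/6433) = (312791/91)*(1/6433) = 312791/585403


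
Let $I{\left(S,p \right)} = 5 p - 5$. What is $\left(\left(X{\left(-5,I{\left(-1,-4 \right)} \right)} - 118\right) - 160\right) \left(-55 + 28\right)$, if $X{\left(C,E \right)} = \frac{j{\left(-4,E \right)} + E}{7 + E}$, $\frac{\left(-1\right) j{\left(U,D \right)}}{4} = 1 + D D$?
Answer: $\frac{7425}{2} \approx 3712.5$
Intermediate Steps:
$j{\left(U,D \right)} = -4 - 4 D^{2}$ ($j{\left(U,D \right)} = - 4 \left(1 + D D\right) = - 4 \left(1 + D^{2}\right) = -4 - 4 D^{2}$)
$I{\left(S,p \right)} = -5 + 5 p$
$X{\left(C,E \right)} = \frac{-4 + E - 4 E^{2}}{7 + E}$ ($X{\left(C,E \right)} = \frac{\left(-4 - 4 E^{2}\right) + E}{7 + E} = \frac{-4 + E - 4 E^{2}}{7 + E}$)
$\left(\left(X{\left(-5,I{\left(-1,-4 \right)} \right)} - 118\right) - 160\right) \left(-55 + 28\right) = \left(\left(\frac{-4 + \left(-5 + 5 \left(-4\right)\right) - 4 \left(-5 + 5 \left(-4\right)\right)^{2}}{7 + \left(-5 + 5 \left(-4\right)\right)} - 118\right) - 160\right) \left(-55 + 28\right) = \left(\left(\frac{-4 - 25 - 4 \left(-5 - 20\right)^{2}}{7 - 25} - 118\right) - 160\right) \left(-27\right) = \left(\left(\frac{-4 - 25 - 4 \left(-25\right)^{2}}{7 - 25} - 118\right) - 160\right) \left(-27\right) = \left(\left(\frac{-4 - 25 - 2500}{-18} - 118\right) - 160\right) \left(-27\right) = \left(\left(- \frac{-4 - 25 - 2500}{18} - 118\right) - 160\right) \left(-27\right) = \left(\left(\left(- \frac{1}{18}\right) \left(-2529\right) - 118\right) - 160\right) \left(-27\right) = \left(\left(\frac{281}{2} - 118\right) - 160\right) \left(-27\right) = \left(\frac{45}{2} - 160\right) \left(-27\right) = \left(- \frac{275}{2}\right) \left(-27\right) = \frac{7425}{2}$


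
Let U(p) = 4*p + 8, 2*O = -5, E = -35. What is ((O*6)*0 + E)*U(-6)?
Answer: 560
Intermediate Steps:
O = -5/2 (O = (½)*(-5) = -5/2 ≈ -2.5000)
U(p) = 8 + 4*p
((O*6)*0 + E)*U(-6) = (-5/2*6*0 - 35)*(8 + 4*(-6)) = (-15*0 - 35)*(8 - 24) = (0 - 35)*(-16) = -35*(-16) = 560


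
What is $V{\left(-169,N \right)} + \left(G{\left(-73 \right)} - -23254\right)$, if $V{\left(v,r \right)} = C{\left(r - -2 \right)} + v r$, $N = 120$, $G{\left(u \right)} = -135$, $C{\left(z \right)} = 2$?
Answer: $2841$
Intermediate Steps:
$V{\left(v,r \right)} = 2 + r v$ ($V{\left(v,r \right)} = 2 + v r = 2 + r v$)
$V{\left(-169,N \right)} + \left(G{\left(-73 \right)} - -23254\right) = \left(2 + 120 \left(-169\right)\right) - -23119 = \left(2 - 20280\right) + \left(-135 + 23254\right) = -20278 + 23119 = 2841$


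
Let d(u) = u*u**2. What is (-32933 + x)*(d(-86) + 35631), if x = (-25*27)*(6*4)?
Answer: 29500681525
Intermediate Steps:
x = -16200 (x = -675*24 = -16200)
d(u) = u**3
(-32933 + x)*(d(-86) + 35631) = (-32933 - 16200)*((-86)**3 + 35631) = -49133*(-636056 + 35631) = -49133*(-600425) = 29500681525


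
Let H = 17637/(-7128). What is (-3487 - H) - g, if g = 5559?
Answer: -21487417/2376 ≈ -9043.5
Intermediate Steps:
H = -5879/2376 (H = 17637*(-1/7128) = -5879/2376 ≈ -2.4743)
(-3487 - H) - g = (-3487 - 1*(-5879/2376)) - 1*5559 = (-3487 + 5879/2376) - 5559 = -8279233/2376 - 5559 = -21487417/2376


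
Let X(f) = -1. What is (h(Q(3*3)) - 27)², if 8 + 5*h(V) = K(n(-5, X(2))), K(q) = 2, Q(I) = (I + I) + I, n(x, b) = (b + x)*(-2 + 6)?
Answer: 19881/25 ≈ 795.24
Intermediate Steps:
n(x, b) = 4*b + 4*x (n(x, b) = (b + x)*4 = 4*b + 4*x)
Q(I) = 3*I (Q(I) = 2*I + I = 3*I)
h(V) = -6/5 (h(V) = -8/5 + (⅕)*2 = -8/5 + ⅖ = -6/5)
(h(Q(3*3)) - 27)² = (-6/5 - 27)² = (-141/5)² = 19881/25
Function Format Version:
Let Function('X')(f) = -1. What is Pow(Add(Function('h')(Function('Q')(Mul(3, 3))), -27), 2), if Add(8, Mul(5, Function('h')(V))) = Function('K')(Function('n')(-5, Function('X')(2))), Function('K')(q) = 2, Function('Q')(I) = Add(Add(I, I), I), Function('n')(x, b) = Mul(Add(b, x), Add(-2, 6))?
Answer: Rational(19881, 25) ≈ 795.24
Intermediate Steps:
Function('n')(x, b) = Add(Mul(4, b), Mul(4, x)) (Function('n')(x, b) = Mul(Add(b, x), 4) = Add(Mul(4, b), Mul(4, x)))
Function('Q')(I) = Mul(3, I) (Function('Q')(I) = Add(Mul(2, I), I) = Mul(3, I))
Function('h')(V) = Rational(-6, 5) (Function('h')(V) = Add(Rational(-8, 5), Mul(Rational(1, 5), 2)) = Add(Rational(-8, 5), Rational(2, 5)) = Rational(-6, 5))
Pow(Add(Function('h')(Function('Q')(Mul(3, 3))), -27), 2) = Pow(Add(Rational(-6, 5), -27), 2) = Pow(Rational(-141, 5), 2) = Rational(19881, 25)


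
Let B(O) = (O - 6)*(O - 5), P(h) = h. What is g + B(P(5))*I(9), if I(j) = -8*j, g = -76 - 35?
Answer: -111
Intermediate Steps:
g = -111
B(O) = (-6 + O)*(-5 + O)
g + B(P(5))*I(9) = -111 + (30 + 5² - 11*5)*(-8*9) = -111 + (30 + 25 - 55)*(-72) = -111 + 0*(-72) = -111 + 0 = -111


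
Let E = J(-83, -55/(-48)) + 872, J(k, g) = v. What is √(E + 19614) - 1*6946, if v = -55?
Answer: -6946 + √20431 ≈ -6803.1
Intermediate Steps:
J(k, g) = -55
E = 817 (E = -55 + 872 = 817)
√(E + 19614) - 1*6946 = √(817 + 19614) - 1*6946 = √20431 - 6946 = -6946 + √20431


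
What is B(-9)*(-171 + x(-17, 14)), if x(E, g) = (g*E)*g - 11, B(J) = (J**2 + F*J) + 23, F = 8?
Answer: -112448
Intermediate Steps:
B(J) = 23 + J**2 + 8*J (B(J) = (J**2 + 8*J) + 23 = 23 + J**2 + 8*J)
x(E, g) = -11 + E*g**2 (x(E, g) = (E*g)*g - 11 = E*g**2 - 11 = -11 + E*g**2)
B(-9)*(-171 + x(-17, 14)) = (23 + (-9)**2 + 8*(-9))*(-171 + (-11 - 17*14**2)) = (23 + 81 - 72)*(-171 + (-11 - 17*196)) = 32*(-171 + (-11 - 3332)) = 32*(-171 - 3343) = 32*(-3514) = -112448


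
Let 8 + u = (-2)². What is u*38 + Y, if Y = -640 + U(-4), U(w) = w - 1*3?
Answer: -799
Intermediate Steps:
U(w) = -3 + w (U(w) = w - 3 = -3 + w)
u = -4 (u = -8 + (-2)² = -8 + 4 = -4)
Y = -647 (Y = -640 + (-3 - 4) = -640 - 7 = -647)
u*38 + Y = -4*38 - 647 = -152 - 647 = -799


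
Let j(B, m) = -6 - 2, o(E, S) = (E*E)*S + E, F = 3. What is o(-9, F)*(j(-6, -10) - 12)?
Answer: -4680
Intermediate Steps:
o(E, S) = E + S*E² (o(E, S) = E²*S + E = S*E² + E = E + S*E²)
j(B, m) = -8
o(-9, F)*(j(-6, -10) - 12) = (-9*(1 - 9*3))*(-8 - 12) = -9*(1 - 27)*(-20) = -9*(-26)*(-20) = 234*(-20) = -4680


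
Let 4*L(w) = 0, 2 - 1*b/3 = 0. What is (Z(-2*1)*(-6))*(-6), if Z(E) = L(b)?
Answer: 0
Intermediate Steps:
b = 6 (b = 6 - 3*0 = 6 + 0 = 6)
L(w) = 0 (L(w) = (¼)*0 = 0)
Z(E) = 0
(Z(-2*1)*(-6))*(-6) = (0*(-6))*(-6) = 0*(-6) = 0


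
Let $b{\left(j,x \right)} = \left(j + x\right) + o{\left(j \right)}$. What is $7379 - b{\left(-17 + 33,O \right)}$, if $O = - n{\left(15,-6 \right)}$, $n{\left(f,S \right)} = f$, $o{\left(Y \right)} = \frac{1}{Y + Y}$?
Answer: $\frac{236095}{32} \approx 7378.0$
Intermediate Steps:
$o{\left(Y \right)} = \frac{1}{2 Y}$
$O = -15$ ($O = \left(-1\right) 15 = -15$)
$b{\left(j,x \right)} = j + x + \frac{1}{2 j}$ ($b{\left(j,x \right)} = \left(j + x\right) + \frac{1}{2 j} = j + x + \frac{1}{2 j}$)
$7379 - b{\left(-17 + 33,O \right)} = 7379 - \left(\left(-17 + 33\right) - 15 + \frac{1}{2 \left(-17 + 33\right)}\right) = 7379 - \left(16 - 15 + \frac{1}{2 \cdot 16}\right) = 7379 - \left(16 - 15 + \frac{1}{2} \cdot \frac{1}{16}\right) = 7379 - \left(16 - 15 + \frac{1}{32}\right) = 7379 - \frac{33}{32} = \frac{236095}{32}$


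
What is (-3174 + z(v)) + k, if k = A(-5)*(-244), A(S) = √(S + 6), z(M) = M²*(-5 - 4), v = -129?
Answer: -153187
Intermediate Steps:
z(M) = -9*M² (z(M) = M²*(-9) = -9*M²)
A(S) = √(6 + S)
k = -244 (k = √(6 - 5)*(-244) = √1*(-244) = 1*(-244) = -244)
(-3174 + z(v)) + k = (-3174 - 9*(-129)²) - 244 = (-3174 - 9*16641) - 244 = (-3174 - 149769) - 244 = -152943 - 244 = -153187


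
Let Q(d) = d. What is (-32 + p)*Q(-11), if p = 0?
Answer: 352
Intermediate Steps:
(-32 + p)*Q(-11) = (-32 + 0)*(-11) = -32*(-11) = 352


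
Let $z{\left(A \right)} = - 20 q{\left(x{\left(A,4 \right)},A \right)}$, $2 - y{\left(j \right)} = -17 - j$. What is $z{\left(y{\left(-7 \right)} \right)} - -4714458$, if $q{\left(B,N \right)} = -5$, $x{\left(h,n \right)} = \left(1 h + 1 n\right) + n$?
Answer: $4714558$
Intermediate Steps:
$x{\left(h,n \right)} = h + 2 n$ ($x{\left(h,n \right)} = \left(h + n\right) + n = h + 2 n$)
$y{\left(j \right)} = 19 + j$ ($y{\left(j \right)} = 2 - \left(-17 - j\right) = 2 + \left(17 + j\right) = 19 + j$)
$z{\left(A \right)} = 100$ ($z{\left(A \right)} = \left(-20\right) \left(-5\right) = 100$)
$z{\left(y{\left(-7 \right)} \right)} - -4714458 = 100 - -4714458 = 100 + 4714458 = 4714558$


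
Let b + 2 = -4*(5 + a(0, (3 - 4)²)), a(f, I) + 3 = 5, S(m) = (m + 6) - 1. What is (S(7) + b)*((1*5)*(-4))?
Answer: 360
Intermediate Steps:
S(m) = 5 + m (S(m) = (6 + m) - 1 = 5 + m)
a(f, I) = 2 (a(f, I) = -3 + 5 = 2)
b = -30 (b = -2 - 4*(5 + 2) = -2 - 4*7 = -2 - 28 = -30)
(S(7) + b)*((1*5)*(-4)) = ((5 + 7) - 30)*((1*5)*(-4)) = (12 - 30)*(5*(-4)) = -18*(-20) = 360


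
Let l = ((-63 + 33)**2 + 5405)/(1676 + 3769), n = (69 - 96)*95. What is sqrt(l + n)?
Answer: 2*I*sqrt(698006)/33 ≈ 50.634*I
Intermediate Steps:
n = -2565 (n = -27*95 = -2565)
l = 1261/1089 (l = ((-30)**2 + 5405)/5445 = (900 + 5405)*(1/5445) = 6305*(1/5445) = 1261/1089 ≈ 1.1579)
sqrt(l + n) = sqrt(1261/1089 - 2565) = sqrt(-2792024/1089) = 2*I*sqrt(698006)/33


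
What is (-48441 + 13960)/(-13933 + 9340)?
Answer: 34481/4593 ≈ 7.5073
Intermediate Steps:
(-48441 + 13960)/(-13933 + 9340) = -34481/(-4593) = -34481*(-1/4593) = 34481/4593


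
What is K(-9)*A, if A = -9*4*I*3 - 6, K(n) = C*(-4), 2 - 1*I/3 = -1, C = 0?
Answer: 0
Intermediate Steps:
I = 9 (I = 6 - 3*(-1) = 6 + 3 = 9)
K(n) = 0 (K(n) = 0*(-4) = 0)
A = -978 (A = -9*4*9*3 - 6 = -324*3 - 6 = -9*108 - 6 = -972 - 6 = -978)
K(-9)*A = 0*(-978) = 0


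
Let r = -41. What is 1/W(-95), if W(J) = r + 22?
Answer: -1/19 ≈ -0.052632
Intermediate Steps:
W(J) = -19 (W(J) = -41 + 22 = -19)
1/W(-95) = 1/(-19) = -1/19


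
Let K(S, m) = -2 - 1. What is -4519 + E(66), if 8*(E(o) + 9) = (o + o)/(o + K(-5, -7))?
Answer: -190165/42 ≈ -4527.7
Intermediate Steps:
K(S, m) = -3
E(o) = -9 + o/(4*(-3 + o)) (E(o) = -9 + ((o + o)/(o - 3))/8 = -9 + ((2*o)/(-3 + o))/8 = -9 + (2*o/(-3 + o))/8 = -9 + o/(4*(-3 + o)))
-4519 + E(66) = -4519 + (108 - 35*66)/(4*(-3 + 66)) = -4519 + (1/4)*(108 - 2310)/63 = -4519 + (1/4)*(1/63)*(-2202) = -4519 - 367/42 = -190165/42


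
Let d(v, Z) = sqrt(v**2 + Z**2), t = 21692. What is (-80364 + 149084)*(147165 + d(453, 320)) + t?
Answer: 10113200492 + 68720*sqrt(307609) ≈ 1.0151e+10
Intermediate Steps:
d(v, Z) = sqrt(Z**2 + v**2)
(-80364 + 149084)*(147165 + d(453, 320)) + t = (-80364 + 149084)*(147165 + sqrt(320**2 + 453**2)) + 21692 = 68720*(147165 + sqrt(102400 + 205209)) + 21692 = 68720*(147165 + sqrt(307609)) + 21692 = (10113178800 + 68720*sqrt(307609)) + 21692 = 10113200492 + 68720*sqrt(307609)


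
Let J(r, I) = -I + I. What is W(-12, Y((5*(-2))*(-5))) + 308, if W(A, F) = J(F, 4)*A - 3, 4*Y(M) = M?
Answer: 305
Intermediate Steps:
J(r, I) = 0
Y(M) = M/4
W(A, F) = -3 (W(A, F) = 0*A - 3 = 0 - 3 = -3)
W(-12, Y((5*(-2))*(-5))) + 308 = -3 + 308 = 305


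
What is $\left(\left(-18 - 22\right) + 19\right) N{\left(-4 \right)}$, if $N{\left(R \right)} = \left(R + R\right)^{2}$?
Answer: $-1344$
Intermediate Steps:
$N{\left(R \right)} = 4 R^{2}$ ($N{\left(R \right)} = \left(2 R\right)^{2} = 4 R^{2}$)
$\left(\left(-18 - 22\right) + 19\right) N{\left(-4 \right)} = \left(\left(-18 - 22\right) + 19\right) 4 \left(-4\right)^{2} = \left(-40 + 19\right) 4 \cdot 16 = \left(-21\right) 64 = -1344$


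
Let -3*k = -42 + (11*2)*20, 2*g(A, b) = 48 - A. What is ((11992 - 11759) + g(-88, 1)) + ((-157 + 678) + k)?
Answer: 2068/3 ≈ 689.33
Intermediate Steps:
g(A, b) = 24 - A/2 (g(A, b) = (48 - A)/2 = 24 - A/2)
k = -398/3 (k = -(-42 + (11*2)*20)/3 = -(-42 + 22*20)/3 = -(-42 + 440)/3 = -⅓*398 = -398/3 ≈ -132.67)
((11992 - 11759) + g(-88, 1)) + ((-157 + 678) + k) = ((11992 - 11759) + (24 - ½*(-88))) + ((-157 + 678) - 398/3) = (233 + (24 + 44)) + (521 - 398/3) = (233 + 68) + 1165/3 = 301 + 1165/3 = 2068/3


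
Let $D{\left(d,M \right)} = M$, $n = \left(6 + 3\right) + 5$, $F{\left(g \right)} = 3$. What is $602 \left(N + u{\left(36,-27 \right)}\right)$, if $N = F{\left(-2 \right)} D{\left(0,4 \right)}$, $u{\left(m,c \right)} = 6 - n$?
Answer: $2408$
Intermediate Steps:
$n = 14$ ($n = 9 + 5 = 14$)
$u{\left(m,c \right)} = -8$ ($u{\left(m,c \right)} = 6 - 14 = -8$)
$N = 12$ ($N = 3 \cdot 4 = 12$)
$602 \left(N + u{\left(36,-27 \right)}\right) = 602 \left(12 - 8\right) = 602 \cdot 4 = 2408$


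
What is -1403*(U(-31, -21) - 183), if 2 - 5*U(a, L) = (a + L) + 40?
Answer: 1264103/5 ≈ 2.5282e+5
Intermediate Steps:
U(a, L) = -38/5 - L/5 - a/5 (U(a, L) = ⅖ - ((a + L) + 40)/5 = ⅖ - ((L + a) + 40)/5 = ⅖ - (40 + L + a)/5 = ⅖ + (-8 - L/5 - a/5) = -38/5 - L/5 - a/5)
-1403*(U(-31, -21) - 183) = -1403*((-38/5 - ⅕*(-21) - ⅕*(-31)) - 183) = -1403*((-38/5 + 21/5 + 31/5) - 183) = -1403*(14/5 - 183) = -1403*(-901/5) = 1264103/5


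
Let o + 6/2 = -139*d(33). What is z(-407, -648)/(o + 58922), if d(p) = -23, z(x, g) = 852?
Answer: 213/15529 ≈ 0.013716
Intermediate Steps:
o = 3194 (o = -3 - 139*(-23) = -3 + 3197 = 3194)
z(-407, -648)/(o + 58922) = 852/(3194 + 58922) = 852/62116 = 852*(1/62116) = 213/15529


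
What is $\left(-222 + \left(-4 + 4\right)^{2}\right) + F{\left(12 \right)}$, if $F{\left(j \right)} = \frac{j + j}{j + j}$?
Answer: $-221$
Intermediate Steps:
$F{\left(j \right)} = 1$ ($F{\left(j \right)} = \frac{2 j}{2 j} = 2 j \frac{1}{2 j} = 1$)
$\left(-222 + \left(-4 + 4\right)^{2}\right) + F{\left(12 \right)} = \left(-222 + \left(-4 + 4\right)^{2}\right) + 1 = \left(-222 + 0^{2}\right) + 1 = \left(-222 + 0\right) + 1 = -222 + 1 = -221$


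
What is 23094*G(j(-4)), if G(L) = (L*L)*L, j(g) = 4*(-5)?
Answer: -184752000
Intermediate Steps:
j(g) = -20
G(L) = L**3 (G(L) = L**2*L = L**3)
23094*G(j(-4)) = 23094*(-20)**3 = 23094*(-8000) = -184752000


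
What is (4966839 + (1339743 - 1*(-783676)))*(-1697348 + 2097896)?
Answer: 2839988661384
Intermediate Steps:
(4966839 + (1339743 - 1*(-783676)))*(-1697348 + 2097896) = (4966839 + (1339743 + 783676))*400548 = (4966839 + 2123419)*400548 = 7090258*400548 = 2839988661384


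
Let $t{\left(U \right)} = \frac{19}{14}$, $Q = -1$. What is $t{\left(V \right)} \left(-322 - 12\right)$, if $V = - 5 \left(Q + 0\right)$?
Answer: $- \frac{3173}{7} \approx -453.29$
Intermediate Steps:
$V = 5$ ($V = - 5 \left(-1 + 0\right) = \left(-5\right) \left(-1\right) = 5$)
$t{\left(U \right)} = \frac{19}{14}$ ($t{\left(U \right)} = 19 \cdot \frac{1}{14} = \frac{19}{14}$)
$t{\left(V \right)} \left(-322 - 12\right) = \frac{19 \left(-322 - 12\right)}{14} = \frac{19}{14} \left(-334\right) = - \frac{3173}{7}$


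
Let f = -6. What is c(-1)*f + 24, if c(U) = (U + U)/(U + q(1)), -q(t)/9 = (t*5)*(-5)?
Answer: 1347/56 ≈ 24.054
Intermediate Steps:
q(t) = 225*t (q(t) = -9*t*5*(-5) = -9*5*t*(-5) = -(-225)*t = 225*t)
c(U) = 2*U/(225 + U) (c(U) = (U + U)/(U + 225*1) = (2*U)/(U + 225) = (2*U)/(225 + U) = 2*U/(225 + U))
c(-1)*f + 24 = (2*(-1)/(225 - 1))*(-6) + 24 = (2*(-1)/224)*(-6) + 24 = (2*(-1)*(1/224))*(-6) + 24 = -1/112*(-6) + 24 = 3/56 + 24 = 1347/56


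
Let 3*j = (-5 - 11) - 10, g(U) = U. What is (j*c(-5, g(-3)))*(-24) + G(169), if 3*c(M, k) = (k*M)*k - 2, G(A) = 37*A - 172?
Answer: 8467/3 ≈ 2822.3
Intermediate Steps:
G(A) = -172 + 37*A
c(M, k) = -⅔ + M*k²/3 (c(M, k) = ((k*M)*k - 2)/3 = ((M*k)*k - 2)/3 = (M*k² - 2)/3 = (-2 + M*k²)/3 = -⅔ + M*k²/3)
j = -26/3 (j = ((-5 - 11) - 10)/3 = (-16 - 10)/3 = (⅓)*(-26) = -26/3 ≈ -8.6667)
(j*c(-5, g(-3)))*(-24) + G(169) = -26*(-⅔ + (⅓)*(-5)*(-3)²)/3*(-24) + (-172 + 37*169) = -26*(-⅔ + (⅓)*(-5)*9)/3*(-24) + (-172 + 6253) = -26*(-⅔ - 15)/3*(-24) + 6081 = -26/3*(-47/3)*(-24) + 6081 = (1222/9)*(-24) + 6081 = -9776/3 + 6081 = 8467/3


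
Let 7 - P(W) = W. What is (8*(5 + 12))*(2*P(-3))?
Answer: 2720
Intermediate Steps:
P(W) = 7 - W
(8*(5 + 12))*(2*P(-3)) = (8*(5 + 12))*(2*(7 - 1*(-3))) = (8*17)*(2*(7 + 3)) = 136*(2*10) = 136*20 = 2720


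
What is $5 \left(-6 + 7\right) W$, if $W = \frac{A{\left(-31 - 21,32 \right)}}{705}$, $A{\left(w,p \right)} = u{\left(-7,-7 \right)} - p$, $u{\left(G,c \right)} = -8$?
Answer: $- \frac{40}{141} \approx -0.28369$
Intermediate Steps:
$A{\left(w,p \right)} = -8 - p$
$W = - \frac{8}{141}$ ($W = \frac{-8 - 32}{705} = \left(-8 - 32\right) \frac{1}{705} = \left(-40\right) \frac{1}{705} = - \frac{8}{141} \approx -0.056738$)
$5 \left(-6 + 7\right) W = 5 \left(-6 + 7\right) \left(- \frac{8}{141}\right) = 5 \cdot 1 \left(- \frac{8}{141}\right) = 5 \left(- \frac{8}{141}\right) = - \frac{40}{141}$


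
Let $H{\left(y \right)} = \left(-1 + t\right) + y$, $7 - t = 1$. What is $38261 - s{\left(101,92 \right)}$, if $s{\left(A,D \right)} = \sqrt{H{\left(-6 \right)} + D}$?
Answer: $38261 - \sqrt{91} \approx 38251.0$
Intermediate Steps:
$t = 6$ ($t = 7 - 1 = 6$)
$H{\left(y \right)} = 5 + y$ ($H{\left(y \right)} = \left(-1 + 6\right) + y = 5 + y$)
$s{\left(A,D \right)} = \sqrt{-1 + D}$ ($s{\left(A,D \right)} = \sqrt{\left(5 - 6\right) + D} = \sqrt{-1 + D}$)
$38261 - s{\left(101,92 \right)} = 38261 - \sqrt{-1 + 92} = 38261 - \sqrt{91}$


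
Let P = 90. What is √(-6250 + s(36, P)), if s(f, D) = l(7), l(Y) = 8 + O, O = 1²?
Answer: 79*I ≈ 79.0*I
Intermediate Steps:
O = 1
l(Y) = 9 (l(Y) = 8 + 1 = 9)
s(f, D) = 9
√(-6250 + s(36, P)) = √(-6250 + 9) = √(-6241) = 79*I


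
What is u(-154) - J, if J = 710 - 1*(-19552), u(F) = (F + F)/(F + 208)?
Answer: -547228/27 ≈ -20268.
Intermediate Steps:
u(F) = 2*F/(208 + F) (u(F) = (2*F)/(208 + F) = 2*F/(208 + F))
J = 20262 (J = 710 + 19552 = 20262)
u(-154) - J = 2*(-154)/(208 - 154) - 1*20262 = 2*(-154)/54 - 20262 = 2*(-154)*(1/54) - 20262 = -154/27 - 20262 = -547228/27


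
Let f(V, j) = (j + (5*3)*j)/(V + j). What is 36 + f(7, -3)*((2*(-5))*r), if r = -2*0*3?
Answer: 36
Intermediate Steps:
f(V, j) = 16*j/(V + j) (f(V, j) = (j + 15*j)/(V + j) = (16*j)/(V + j) = 16*j/(V + j))
r = 0 (r = 0*3 = 0)
36 + f(7, -3)*((2*(-5))*r) = 36 + (16*(-3)/(7 - 3))*((2*(-5))*0) = 36 + (16*(-3)/4)*(-10*0) = 36 + (16*(-3)*(¼))*0 = 36 - 12*0 = 36 + 0 = 36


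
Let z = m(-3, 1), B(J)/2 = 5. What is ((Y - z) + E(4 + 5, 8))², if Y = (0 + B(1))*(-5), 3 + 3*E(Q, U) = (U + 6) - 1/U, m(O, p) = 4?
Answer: 162409/64 ≈ 2537.6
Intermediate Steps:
E(Q, U) = 1 - 1/(3*U) + U/3 (E(Q, U) = -1 + ((U + 6) - 1/U)/3 = -1 + ((6 + U) - 1/U)/3 = -1 + (6 + U - 1/U)/3 = -1 + (2 - 1/(3*U) + U/3) = 1 - 1/(3*U) + U/3)
B(J) = 10 (B(J) = 2*5 = 10)
z = 4
Y = -50 (Y = (0 + 10)*(-5) = 10*(-5) = -50)
((Y - z) + E(4 + 5, 8))² = ((-50 - 1*4) + (⅓)*(-1 + 8*(3 + 8))/8)² = ((-50 - 4) + (⅓)*(⅛)*(-1 + 8*11))² = (-54 + (⅓)*(⅛)*(-1 + 88))² = (-54 + (⅓)*(⅛)*87)² = (-54 + 29/8)² = (-403/8)² = 162409/64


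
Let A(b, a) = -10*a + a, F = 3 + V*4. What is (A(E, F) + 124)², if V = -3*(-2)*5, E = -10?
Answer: 966289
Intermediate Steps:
V = 30 (V = 6*5 = 30)
F = 123 (F = 3 + 30*4 = 3 + 120 = 123)
A(b, a) = -9*a
(A(E, F) + 124)² = (-9*123 + 124)² = (-1107 + 124)² = (-983)² = 966289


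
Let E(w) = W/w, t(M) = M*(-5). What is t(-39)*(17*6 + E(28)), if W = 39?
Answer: 564525/28 ≈ 20162.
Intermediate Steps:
t(M) = -5*M
E(w) = 39/w
t(-39)*(17*6 + E(28)) = (-5*(-39))*(17*6 + 39/28) = 195*(102 + 39*(1/28)) = 195*(102 + 39/28) = 195*(2895/28) = 564525/28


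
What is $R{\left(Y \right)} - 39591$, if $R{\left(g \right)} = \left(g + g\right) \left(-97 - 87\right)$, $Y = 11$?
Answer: $-43639$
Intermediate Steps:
$R{\left(g \right)} = - 368 g$ ($R{\left(g \right)} = 2 g \left(-184\right) = - 368 g$)
$R{\left(Y \right)} - 39591 = \left(-368\right) 11 - 39591 = -4048 - 39591 = -43639$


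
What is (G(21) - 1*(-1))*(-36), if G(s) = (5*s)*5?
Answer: -18936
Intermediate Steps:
G(s) = 25*s
(G(21) - 1*(-1))*(-36) = (25*21 - 1*(-1))*(-36) = (525 + 1)*(-36) = 526*(-36) = -18936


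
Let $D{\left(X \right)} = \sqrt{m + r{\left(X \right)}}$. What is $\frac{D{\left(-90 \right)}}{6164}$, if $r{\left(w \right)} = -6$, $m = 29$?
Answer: $\frac{\sqrt{23}}{6164} \approx 0.00077804$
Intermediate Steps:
$D{\left(X \right)} = \sqrt{23}$ ($D{\left(X \right)} = \sqrt{29 - 6} = \sqrt{23}$)
$\frac{D{\left(-90 \right)}}{6164} = \frac{\sqrt{23}}{6164}$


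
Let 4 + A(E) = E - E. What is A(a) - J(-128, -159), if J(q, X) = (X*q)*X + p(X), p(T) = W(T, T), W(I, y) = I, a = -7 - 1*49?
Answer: 3236123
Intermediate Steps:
a = -56 (a = -7 - 49 = -56)
p(T) = T
J(q, X) = X + q*X² (J(q, X) = (X*q)*X + X = q*X² + X = X + q*X²)
A(E) = -4 (A(E) = -4 + (E - E) = -4 + 0 = -4)
A(a) - J(-128, -159) = -4 - (-159)*(1 - 159*(-128)) = -4 - (-159)*(1 + 20352) = -4 - (-159)*20353 = -4 - 1*(-3236127) = -4 + 3236127 = 3236123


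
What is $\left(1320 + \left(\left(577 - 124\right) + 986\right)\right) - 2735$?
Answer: $24$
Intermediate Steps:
$\left(1320 + \left(\left(577 - 124\right) + 986\right)\right) - 2735 = \left(1320 + \left(453 + 986\right)\right) - 2735 = \left(1320 + 1439\right) - 2735 = 2759 - 2735 = 24$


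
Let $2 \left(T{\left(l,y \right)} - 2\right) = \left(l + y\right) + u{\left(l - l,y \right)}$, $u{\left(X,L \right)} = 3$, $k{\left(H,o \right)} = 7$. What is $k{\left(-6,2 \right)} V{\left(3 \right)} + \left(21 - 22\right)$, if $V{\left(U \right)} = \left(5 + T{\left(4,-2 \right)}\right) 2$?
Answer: $132$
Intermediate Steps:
$T{\left(l,y \right)} = \frac{7}{2} + \frac{l}{2} + \frac{y}{2}$ ($T{\left(l,y \right)} = 2 + \frac{\left(l + y\right) + 3}{2} = 2 + \frac{3 + l + y}{2} = 2 + \left(\frac{3}{2} + \frac{l}{2} + \frac{y}{2}\right) = \frac{7}{2} + \frac{l}{2} + \frac{y}{2}$)
$V{\left(U \right)} = 19$ ($V{\left(U \right)} = \left(5 + \left(\frac{7}{2} + \frac{1}{2} \cdot 4 + \frac{1}{2} \left(-2\right)\right)\right) 2 = \left(5 + \left(\frac{7}{2} + 2 - 1\right)\right) 2 = \left(5 + \frac{9}{2}\right) 2 = \frac{19}{2} \cdot 2 = 19$)
$k{\left(-6,2 \right)} V{\left(3 \right)} + \left(21 - 22\right) = 7 \cdot 19 + \left(21 - 22\right) = 133 - 1 = 132$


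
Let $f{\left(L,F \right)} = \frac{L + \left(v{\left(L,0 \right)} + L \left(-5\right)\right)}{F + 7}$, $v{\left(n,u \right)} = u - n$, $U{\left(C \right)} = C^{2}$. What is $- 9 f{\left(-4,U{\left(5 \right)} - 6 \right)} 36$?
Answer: $- \frac{3240}{13} \approx -249.23$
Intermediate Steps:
$f{\left(L,F \right)} = - \frac{5 L}{7 + F}$ ($f{\left(L,F \right)} = \frac{L + \left(\left(0 - L\right) + L \left(-5\right)\right)}{F + 7} = \frac{L - 6 L}{7 + F} = \frac{\left(-5\right) L}{7 + F} = - \frac{5 L}{7 + F}$)
$- 9 f{\left(-4,U{\left(5 \right)} - 6 \right)} 36 = - 9 \left(\left(-5\right) \left(-4\right) \frac{1}{7 + \left(5^{2} - 6\right)}\right) 36 = - 9 \left(\left(-5\right) \left(-4\right) \frac{1}{7 + \left(25 - 6\right)}\right) 36 = - 9 \left(\left(-5\right) \left(-4\right) \frac{1}{7 + 19}\right) 36 = - 9 \left(\left(-5\right) \left(-4\right) \frac{1}{26}\right) 36 = \left(-9\right) \frac{10}{13} \cdot 36 = \left(- \frac{90}{13}\right) 36 = - \frac{3240}{13}$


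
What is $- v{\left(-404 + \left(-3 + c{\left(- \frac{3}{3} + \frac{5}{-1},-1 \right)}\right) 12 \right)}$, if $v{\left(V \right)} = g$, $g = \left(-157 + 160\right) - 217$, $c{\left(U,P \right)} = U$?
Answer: $214$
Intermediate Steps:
$g = -214$ ($g = 3 - 217 = -214$)
$v{\left(V \right)} = -214$
$- v{\left(-404 + \left(-3 + c{\left(- \frac{3}{3} + \frac{5}{-1},-1 \right)}\right) 12 \right)} = \left(-1\right) \left(-214\right) = 214$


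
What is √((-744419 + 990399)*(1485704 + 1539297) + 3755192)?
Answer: 2*√186023375293 ≈ 8.6261e+5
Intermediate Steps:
√((-744419 + 990399)*(1485704 + 1539297) + 3755192) = √(245980*3025001 + 3755192) = √(744089745980 + 3755192) = √744093501172 = 2*√186023375293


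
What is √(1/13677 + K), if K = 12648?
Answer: √2365939054869/13677 ≈ 112.46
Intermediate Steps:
√(1/13677 + K) = √(1/13677 + 12648) = √(172986697/13677) = √2365939054869/13677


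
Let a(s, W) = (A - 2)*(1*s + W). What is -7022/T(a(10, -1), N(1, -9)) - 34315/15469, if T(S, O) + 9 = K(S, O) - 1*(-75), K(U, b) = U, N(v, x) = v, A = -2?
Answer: -54826384/232035 ≈ -236.28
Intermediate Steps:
a(s, W) = -4*W - 4*s (a(s, W) = (-2 - 2)*(1*s + W) = -4*(s + W) = -4*(W + s) = -4*W - 4*s)
T(S, O) = 66 + S (T(S, O) = -9 + (S - 1*(-75)) = -9 + (S + 75) = -9 + (75 + S) = 66 + S)
-7022/T(a(10, -1), N(1, -9)) - 34315/15469 = -7022/(66 + (-4*(-1) - 4*10)) - 34315/15469 = -7022/(66 + (4 - 40)) - 34315*1/15469 = -7022/(66 - 36) - 34315/15469 = -7022/30 - 34315/15469 = -7022*1/30 - 34315/15469 = -3511/15 - 34315/15469 = -54826384/232035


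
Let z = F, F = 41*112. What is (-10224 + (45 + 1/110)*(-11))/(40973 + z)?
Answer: -107191/455650 ≈ -0.23525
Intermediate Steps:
F = 4592
z = 4592
(-10224 + (45 + 1/110)*(-11))/(40973 + z) = (-10224 + (45 + 1/110)*(-11))/(40973 + 4592) = (-10224 + (45 + 1*(1/110))*(-11))/45565 = (-10224 + (45 + 1/110)*(-11))*(1/45565) = (-10224 + (4951/110)*(-11))*(1/45565) = (-10224 - 4951/10)*(1/45565) = -107191/10*1/45565 = -107191/455650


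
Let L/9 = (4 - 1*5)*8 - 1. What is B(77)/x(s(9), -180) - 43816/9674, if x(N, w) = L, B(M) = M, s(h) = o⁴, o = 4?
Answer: -2146997/391797 ≈ -5.4799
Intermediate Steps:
s(h) = 256 (s(h) = 4⁴ = 256)
L = -81 (L = 9*((4 - 1*5)*8 - 1) = 9*((4 - 5)*8 - 1) = 9*(-1*8 - 1) = 9*(-8 - 1) = 9*(-9) = -81)
x(N, w) = -81
B(77)/x(s(9), -180) - 43816/9674 = 77/(-81) - 43816/9674 = 77*(-1/81) - 43816*1/9674 = -77/81 - 21908/4837 = -2146997/391797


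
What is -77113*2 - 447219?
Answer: -601445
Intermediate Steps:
-77113*2 - 447219 = -154226 - 447219 = -601445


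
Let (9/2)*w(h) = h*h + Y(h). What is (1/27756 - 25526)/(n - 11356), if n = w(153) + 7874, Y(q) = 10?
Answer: -141699931/9560400 ≈ -14.822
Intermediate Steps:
w(h) = 20/9 + 2*h**2/9 (w(h) = 2*(h*h + 10)/9 = 2*(h**2 + 10)/9 = 2*(10 + h**2)/9 = 20/9 + 2*h**2/9)
n = 117704/9 (n = (20/9 + (2/9)*153**2) + 7874 = (20/9 + (2/9)*23409) + 7874 = (20/9 + 5202) + 7874 = 46838/9 + 7874 = 117704/9 ≈ 13078.)
(1/27756 - 25526)/(n - 11356) = (1/27756 - 25526)/(117704/9 - 11356) = (1/27756 - 25526)/(15500/9) = -708499655/27756*9/15500 = -141699931/9560400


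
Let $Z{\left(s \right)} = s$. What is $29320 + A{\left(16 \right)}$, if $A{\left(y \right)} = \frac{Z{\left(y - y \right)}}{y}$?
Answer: $29320$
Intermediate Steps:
$A{\left(y \right)} = 0$ ($A{\left(y \right)} = \frac{y - y}{y} = \frac{0}{y} = 0$)
$29320 + A{\left(16 \right)} = 29320 + 0 = 29320$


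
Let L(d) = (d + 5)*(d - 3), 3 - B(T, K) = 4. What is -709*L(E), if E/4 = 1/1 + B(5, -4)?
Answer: 10635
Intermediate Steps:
B(T, K) = -1 (B(T, K) = 3 - 1*4 = 3 - 4 = -1)
E = 0 (E = 4*(1/1 - 1) = 4*(1 - 1) = 4*0 = 0)
L(d) = (-3 + d)*(5 + d) (L(d) = (5 + d)*(-3 + d) = (-3 + d)*(5 + d))
-709*L(E) = -709*(-15 + 0² + 2*0) = -709*(-15 + 0 + 0) = -709*(-15) = 10635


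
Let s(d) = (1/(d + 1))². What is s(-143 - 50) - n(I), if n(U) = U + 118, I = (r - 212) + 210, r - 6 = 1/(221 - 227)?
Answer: -4491263/36864 ≈ -121.83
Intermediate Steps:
r = 35/6 (r = 6 + 1/(221 - 227) = 6 + 1/(-6) = 6 - ⅙ = 35/6 ≈ 5.8333)
I = 23/6 (I = (35/6 - 212) + 210 = -1237/6 + 210 = 23/6 ≈ 3.8333)
s(d) = (1 + d)⁻² (s(d) = (1/(1 + d))² = (1 + d)⁻²)
n(U) = 118 + U
s(-143 - 50) - n(I) = (1 + (-143 - 50))⁻² - (118 + 23/6) = (1 - 193)⁻² - 1*731/6 = (-192)⁻² - 731/6 = 1/36864 - 731/6 = -4491263/36864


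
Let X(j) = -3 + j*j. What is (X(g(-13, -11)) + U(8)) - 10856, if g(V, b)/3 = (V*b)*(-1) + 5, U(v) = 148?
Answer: 160685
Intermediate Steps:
g(V, b) = 15 - 3*V*b (g(V, b) = 3*((V*b)*(-1) + 5) = 3*(-V*b + 5) = 3*(5 - V*b) = 15 - 3*V*b)
X(j) = -3 + j²
(X(g(-13, -11)) + U(8)) - 10856 = ((-3 + (15 - 3*(-13)*(-11))²) + 148) - 10856 = ((-3 + (15 - 429)²) + 148) - 10856 = ((-3 + (-414)²) + 148) - 10856 = ((-3 + 171396) + 148) - 10856 = (171393 + 148) - 10856 = 171541 - 10856 = 160685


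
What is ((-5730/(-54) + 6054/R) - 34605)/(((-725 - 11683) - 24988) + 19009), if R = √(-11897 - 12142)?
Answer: 310490/165483 + 2018*I*√2671/49111677 ≈ 1.8763 + 0.0021236*I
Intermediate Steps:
R = 3*I*√2671 (R = √(-24039) = 3*I*√2671 ≈ 155.05*I)
((-5730/(-54) + 6054/R) - 34605)/(((-725 - 11683) - 24988) + 19009) = ((-5730/(-54) + 6054/((3*I*√2671))) - 34605)/(((-725 - 11683) - 24988) + 19009) = ((-5730*(-1/54) + 6054*(-I*√2671/8013)) - 34605)/((-12408 - 24988) + 19009) = ((955/9 - 2018*I*√2671/2671) - 34605)/(-37396 + 19009) = (-310490/9 - 2018*I*√2671/2671)/(-18387) = (-310490/9 - 2018*I*√2671/2671)*(-1/18387) = 310490/165483 + 2018*I*√2671/49111677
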